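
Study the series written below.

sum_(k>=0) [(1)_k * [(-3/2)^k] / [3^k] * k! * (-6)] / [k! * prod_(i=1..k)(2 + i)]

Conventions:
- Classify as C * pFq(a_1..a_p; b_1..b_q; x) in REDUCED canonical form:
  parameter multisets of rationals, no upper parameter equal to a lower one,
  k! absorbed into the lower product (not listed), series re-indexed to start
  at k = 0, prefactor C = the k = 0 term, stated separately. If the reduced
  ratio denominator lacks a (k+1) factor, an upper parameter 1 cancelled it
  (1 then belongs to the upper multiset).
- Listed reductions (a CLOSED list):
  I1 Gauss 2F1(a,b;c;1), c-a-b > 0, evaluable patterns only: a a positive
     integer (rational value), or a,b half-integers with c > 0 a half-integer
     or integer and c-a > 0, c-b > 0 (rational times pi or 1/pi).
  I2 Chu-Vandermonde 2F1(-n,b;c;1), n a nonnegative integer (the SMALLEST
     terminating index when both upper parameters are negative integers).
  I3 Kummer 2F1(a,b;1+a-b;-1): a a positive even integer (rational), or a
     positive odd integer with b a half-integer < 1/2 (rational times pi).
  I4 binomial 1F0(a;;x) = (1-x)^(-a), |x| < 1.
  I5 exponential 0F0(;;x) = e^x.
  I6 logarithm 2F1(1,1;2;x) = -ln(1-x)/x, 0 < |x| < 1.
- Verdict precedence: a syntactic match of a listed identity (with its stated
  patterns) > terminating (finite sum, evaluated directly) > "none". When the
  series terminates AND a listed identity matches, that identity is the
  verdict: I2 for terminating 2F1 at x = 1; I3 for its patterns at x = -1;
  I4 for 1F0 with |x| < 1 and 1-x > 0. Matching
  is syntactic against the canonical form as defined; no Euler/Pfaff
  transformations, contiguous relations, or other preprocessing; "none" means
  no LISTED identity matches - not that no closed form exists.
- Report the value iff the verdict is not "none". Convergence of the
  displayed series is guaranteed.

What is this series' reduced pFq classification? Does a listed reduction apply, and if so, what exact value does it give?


With C = -6: the canonical form is 2F1(1, 1; 3; -1/2). Verdict: none here - no I1-I6 shape fits x = -1/2 with lower {3}.

Key observation: t_0 = -6 here, and the lower running product (C = -6) is a rising factorial.
Term ratio: r(k) = (-1/2) * (k+1) (k+1) / [(k+3) (k+1)] - rational in k, leading ratio (-1/2); with t_0 = -6, classification follows.


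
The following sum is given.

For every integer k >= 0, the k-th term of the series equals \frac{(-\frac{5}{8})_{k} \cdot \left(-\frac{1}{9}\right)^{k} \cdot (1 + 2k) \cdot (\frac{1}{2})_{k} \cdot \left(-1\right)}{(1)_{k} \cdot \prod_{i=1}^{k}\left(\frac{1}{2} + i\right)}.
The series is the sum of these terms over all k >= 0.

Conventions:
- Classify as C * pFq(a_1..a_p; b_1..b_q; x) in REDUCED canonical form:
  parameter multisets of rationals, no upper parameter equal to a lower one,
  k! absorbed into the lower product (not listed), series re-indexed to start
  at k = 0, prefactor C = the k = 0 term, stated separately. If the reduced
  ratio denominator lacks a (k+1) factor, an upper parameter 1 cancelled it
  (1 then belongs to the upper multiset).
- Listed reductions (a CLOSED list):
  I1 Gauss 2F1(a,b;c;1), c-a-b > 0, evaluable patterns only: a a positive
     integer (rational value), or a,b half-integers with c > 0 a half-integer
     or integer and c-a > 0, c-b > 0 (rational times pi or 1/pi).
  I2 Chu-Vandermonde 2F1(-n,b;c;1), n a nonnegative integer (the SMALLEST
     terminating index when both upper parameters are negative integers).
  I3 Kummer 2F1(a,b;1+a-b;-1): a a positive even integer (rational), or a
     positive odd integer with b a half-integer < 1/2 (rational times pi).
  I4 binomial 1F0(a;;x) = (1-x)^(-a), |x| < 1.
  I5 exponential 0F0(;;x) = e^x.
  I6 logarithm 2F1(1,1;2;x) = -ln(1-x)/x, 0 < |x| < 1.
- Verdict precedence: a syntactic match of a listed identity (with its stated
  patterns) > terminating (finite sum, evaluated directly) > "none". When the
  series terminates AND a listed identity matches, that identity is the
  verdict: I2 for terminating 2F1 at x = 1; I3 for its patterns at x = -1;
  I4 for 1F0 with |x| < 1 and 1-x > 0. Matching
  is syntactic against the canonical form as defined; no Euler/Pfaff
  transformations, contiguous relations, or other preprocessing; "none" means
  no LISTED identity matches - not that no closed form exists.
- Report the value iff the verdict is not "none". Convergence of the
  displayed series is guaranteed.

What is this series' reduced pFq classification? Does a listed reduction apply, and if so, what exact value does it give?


Key step: from the first term -1: the lower running product (C = -1, x = -1/9) is a rising factorial.
Step ratio: r(k) = -\frac{1}{9} * (k-\frac{5}{8}) / [(k+1)] - rational in k. x = -\frac{1}{9}; t_0 = -1; negate the roots.

Prefactor -1, argument -\frac{1}{9}: 1F0 with upper {-\frac{5}{8}} over lower {-}. Verdict: this is the I4 binomial reduction (the 1F0 binomial series: exponent 5/8, x = -\frac{1}{9}). Value: \left(-1\right) \cdot \left(\frac{10}{9}\right)^{\frac{5}{8}}.


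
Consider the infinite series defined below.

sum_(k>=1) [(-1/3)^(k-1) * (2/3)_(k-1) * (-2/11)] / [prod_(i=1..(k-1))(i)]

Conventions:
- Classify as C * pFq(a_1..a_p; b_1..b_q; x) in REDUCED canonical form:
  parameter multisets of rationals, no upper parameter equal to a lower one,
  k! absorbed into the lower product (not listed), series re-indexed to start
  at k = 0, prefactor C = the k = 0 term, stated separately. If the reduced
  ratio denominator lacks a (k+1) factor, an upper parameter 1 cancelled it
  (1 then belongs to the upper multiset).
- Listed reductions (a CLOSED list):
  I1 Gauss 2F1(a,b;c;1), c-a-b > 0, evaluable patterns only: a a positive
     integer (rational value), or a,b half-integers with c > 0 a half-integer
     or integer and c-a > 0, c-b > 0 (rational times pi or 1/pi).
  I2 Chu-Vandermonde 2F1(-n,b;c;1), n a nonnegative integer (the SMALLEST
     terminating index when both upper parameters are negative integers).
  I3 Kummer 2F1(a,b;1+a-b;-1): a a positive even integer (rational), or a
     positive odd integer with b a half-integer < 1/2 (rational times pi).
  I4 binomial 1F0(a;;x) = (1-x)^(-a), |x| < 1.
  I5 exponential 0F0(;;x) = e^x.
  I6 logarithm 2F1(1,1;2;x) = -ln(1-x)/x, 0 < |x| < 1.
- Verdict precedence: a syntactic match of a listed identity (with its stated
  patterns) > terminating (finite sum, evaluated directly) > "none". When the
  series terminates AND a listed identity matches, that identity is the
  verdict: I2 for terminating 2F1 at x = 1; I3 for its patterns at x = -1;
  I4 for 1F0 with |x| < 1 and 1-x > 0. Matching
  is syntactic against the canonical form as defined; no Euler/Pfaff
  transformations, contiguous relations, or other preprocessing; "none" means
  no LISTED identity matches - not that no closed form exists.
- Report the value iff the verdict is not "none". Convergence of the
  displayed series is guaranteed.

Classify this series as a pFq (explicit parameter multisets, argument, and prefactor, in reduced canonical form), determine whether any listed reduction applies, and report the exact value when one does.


At argument -1/3: a 1F0 with upper {2/3}, lower {-}, scaled by C = -2/11. Verdict (x = -1/3): the binomial series (I4) applies (the 1F0 binomial series: exponent -2/3, x = -1/3). Sum: (-2/11) * (4/3)^(-2/3).

Key observation: from the first term -2/11: the product of the first k integers (C = -2/11) is k!.
Term ratio: r(k) = (-1/3) * (k+2/3) / [(k+1)] - rational in k, leading ratio (-1/3); with t_0 = -2/11, classification follows.


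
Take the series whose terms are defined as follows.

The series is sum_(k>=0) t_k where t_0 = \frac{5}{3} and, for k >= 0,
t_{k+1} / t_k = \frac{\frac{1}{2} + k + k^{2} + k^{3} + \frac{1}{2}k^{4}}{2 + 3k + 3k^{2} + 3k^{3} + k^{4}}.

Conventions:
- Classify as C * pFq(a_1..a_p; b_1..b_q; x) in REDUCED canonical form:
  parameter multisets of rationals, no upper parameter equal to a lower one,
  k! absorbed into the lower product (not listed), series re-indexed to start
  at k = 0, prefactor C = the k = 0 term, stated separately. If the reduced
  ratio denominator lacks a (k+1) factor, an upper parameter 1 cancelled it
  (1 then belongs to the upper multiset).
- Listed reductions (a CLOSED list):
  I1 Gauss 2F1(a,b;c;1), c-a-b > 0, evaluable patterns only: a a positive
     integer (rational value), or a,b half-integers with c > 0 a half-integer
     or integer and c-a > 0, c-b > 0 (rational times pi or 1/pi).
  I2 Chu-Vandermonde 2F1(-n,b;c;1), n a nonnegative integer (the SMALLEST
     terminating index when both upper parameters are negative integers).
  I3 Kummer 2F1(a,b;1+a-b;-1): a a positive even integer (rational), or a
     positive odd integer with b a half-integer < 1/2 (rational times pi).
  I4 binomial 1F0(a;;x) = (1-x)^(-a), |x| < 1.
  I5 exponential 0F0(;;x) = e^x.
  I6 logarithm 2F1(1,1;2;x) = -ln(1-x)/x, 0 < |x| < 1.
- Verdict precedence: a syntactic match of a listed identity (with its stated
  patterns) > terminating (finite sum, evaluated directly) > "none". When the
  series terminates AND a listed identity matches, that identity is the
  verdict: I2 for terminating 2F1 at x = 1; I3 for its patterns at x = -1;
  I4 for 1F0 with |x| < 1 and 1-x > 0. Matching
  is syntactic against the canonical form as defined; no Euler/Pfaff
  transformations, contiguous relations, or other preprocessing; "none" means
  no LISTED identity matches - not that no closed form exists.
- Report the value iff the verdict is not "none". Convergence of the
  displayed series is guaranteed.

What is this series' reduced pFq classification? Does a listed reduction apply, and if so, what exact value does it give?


Prefactor \frac{5}{3}, argument \frac{1}{2}: 2F1 with upper {1, 1} over lower {2}. Verdict: this is the logarithmic series (I6) (the logarithm: parameters (1,1;2), x = \frac{1}{2}). Value: \left(-\frac{10}{3}\right) \cdot \ln\left(\frac{1}{2}\right).

Key observation: with t_0 = \frac{5}{3}, the expanded ratio factors over Q; prefactor 5/3, roots give parameters.
Ratio: r(k) = \frac{1}{2} * (k+1) (k+1) / [(k+2) (k+1)] - rational in k. x = \frac{1}{2}; t_0 = \frac{5}{3}; negate the roots.


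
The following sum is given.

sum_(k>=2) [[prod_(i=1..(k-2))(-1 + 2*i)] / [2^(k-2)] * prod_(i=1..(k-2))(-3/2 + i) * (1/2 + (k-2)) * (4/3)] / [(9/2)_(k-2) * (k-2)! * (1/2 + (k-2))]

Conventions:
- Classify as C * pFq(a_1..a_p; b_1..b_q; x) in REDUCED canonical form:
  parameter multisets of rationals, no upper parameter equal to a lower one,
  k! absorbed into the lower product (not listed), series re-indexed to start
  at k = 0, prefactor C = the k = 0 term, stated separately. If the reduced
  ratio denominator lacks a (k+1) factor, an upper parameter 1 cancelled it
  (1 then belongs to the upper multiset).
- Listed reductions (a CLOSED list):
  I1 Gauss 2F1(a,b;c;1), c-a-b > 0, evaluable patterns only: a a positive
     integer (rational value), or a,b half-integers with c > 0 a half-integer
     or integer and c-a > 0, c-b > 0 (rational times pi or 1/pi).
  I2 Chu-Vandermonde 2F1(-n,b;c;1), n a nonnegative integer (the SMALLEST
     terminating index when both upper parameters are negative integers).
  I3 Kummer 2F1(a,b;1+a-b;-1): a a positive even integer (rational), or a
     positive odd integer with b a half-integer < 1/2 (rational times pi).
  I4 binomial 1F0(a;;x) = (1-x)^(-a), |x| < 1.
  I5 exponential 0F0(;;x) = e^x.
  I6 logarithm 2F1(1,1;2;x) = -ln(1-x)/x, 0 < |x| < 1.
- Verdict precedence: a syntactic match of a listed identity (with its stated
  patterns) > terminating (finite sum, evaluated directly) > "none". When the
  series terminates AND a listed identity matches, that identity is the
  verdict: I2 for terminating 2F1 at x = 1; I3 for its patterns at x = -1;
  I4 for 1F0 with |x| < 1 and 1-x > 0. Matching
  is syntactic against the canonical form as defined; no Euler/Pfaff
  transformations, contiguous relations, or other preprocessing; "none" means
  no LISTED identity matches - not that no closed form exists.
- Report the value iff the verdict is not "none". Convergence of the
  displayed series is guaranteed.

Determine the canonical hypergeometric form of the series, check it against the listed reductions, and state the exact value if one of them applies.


Reduced: x = 1, 2F1, upper = {-1/2, 1/2}, lower = {9/2}, C = 4/3. Verdict: the half-integer Gauss pattern (I1) fires (x = 1; upper {-1/2, 1/2} half-integers, c = 9/2 in the evaluable pattern). Hence: (1225/3072) * pi.

First insight: t_0 being 4/3, striking the common factor k + 1/2 reduces the term (C = 4/3).
Term ratio: r(k) = 1 * (k-1/2) (k+1/2) / [(k+9/2) (k+1)] ; factor over Q: parameters, x = 1, and C = 4/3.


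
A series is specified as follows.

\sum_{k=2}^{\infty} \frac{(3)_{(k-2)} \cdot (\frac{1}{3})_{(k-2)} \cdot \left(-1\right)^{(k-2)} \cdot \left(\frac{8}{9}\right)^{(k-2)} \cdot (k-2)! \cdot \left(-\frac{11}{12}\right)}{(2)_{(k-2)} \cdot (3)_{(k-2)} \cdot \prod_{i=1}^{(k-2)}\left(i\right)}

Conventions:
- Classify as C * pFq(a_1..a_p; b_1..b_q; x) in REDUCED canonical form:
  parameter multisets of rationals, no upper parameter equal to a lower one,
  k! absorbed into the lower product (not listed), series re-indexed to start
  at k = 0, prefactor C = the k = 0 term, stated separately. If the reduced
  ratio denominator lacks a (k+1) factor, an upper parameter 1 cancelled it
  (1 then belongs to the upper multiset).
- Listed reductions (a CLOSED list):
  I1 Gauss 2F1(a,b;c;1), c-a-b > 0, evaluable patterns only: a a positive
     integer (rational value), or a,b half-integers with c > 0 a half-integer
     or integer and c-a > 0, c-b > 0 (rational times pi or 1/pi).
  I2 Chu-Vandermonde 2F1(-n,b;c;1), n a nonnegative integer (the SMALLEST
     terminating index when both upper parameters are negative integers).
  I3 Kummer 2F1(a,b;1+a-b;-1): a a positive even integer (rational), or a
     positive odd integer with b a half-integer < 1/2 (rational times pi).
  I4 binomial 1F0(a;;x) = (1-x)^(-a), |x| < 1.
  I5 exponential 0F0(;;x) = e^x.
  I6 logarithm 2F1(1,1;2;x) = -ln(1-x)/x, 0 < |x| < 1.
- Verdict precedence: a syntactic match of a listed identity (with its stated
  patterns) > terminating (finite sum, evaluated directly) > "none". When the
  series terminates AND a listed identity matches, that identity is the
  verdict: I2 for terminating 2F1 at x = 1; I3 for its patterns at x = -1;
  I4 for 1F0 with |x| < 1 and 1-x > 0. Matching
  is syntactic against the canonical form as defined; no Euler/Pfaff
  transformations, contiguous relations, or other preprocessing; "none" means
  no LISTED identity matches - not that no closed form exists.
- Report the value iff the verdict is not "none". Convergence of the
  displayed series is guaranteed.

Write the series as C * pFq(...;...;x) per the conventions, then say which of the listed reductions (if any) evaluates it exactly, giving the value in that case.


Reduced: x = -\frac{8}{9}, 2F1, upper = {\frac{1}{3}, 1}, lower = {2}, C = -\frac{11}{12}. Verdict: none. No listed pattern accepts 2F1(\frac{1}{3}, 1; 2; -\frac{8}{9}).

The tell: t_0 being -\frac{11}{12}, the parameter 3 appears in both the upper and lower lists and cancels.
Step ratio: r(k) = -\frac{8}{9} * (k+\frac{1}{3}) (k+1) / [(k+2) (k+1)] - rational; roots negated = parameters, x = -\frac{8}{9}, C = -\frac{11}{12}.


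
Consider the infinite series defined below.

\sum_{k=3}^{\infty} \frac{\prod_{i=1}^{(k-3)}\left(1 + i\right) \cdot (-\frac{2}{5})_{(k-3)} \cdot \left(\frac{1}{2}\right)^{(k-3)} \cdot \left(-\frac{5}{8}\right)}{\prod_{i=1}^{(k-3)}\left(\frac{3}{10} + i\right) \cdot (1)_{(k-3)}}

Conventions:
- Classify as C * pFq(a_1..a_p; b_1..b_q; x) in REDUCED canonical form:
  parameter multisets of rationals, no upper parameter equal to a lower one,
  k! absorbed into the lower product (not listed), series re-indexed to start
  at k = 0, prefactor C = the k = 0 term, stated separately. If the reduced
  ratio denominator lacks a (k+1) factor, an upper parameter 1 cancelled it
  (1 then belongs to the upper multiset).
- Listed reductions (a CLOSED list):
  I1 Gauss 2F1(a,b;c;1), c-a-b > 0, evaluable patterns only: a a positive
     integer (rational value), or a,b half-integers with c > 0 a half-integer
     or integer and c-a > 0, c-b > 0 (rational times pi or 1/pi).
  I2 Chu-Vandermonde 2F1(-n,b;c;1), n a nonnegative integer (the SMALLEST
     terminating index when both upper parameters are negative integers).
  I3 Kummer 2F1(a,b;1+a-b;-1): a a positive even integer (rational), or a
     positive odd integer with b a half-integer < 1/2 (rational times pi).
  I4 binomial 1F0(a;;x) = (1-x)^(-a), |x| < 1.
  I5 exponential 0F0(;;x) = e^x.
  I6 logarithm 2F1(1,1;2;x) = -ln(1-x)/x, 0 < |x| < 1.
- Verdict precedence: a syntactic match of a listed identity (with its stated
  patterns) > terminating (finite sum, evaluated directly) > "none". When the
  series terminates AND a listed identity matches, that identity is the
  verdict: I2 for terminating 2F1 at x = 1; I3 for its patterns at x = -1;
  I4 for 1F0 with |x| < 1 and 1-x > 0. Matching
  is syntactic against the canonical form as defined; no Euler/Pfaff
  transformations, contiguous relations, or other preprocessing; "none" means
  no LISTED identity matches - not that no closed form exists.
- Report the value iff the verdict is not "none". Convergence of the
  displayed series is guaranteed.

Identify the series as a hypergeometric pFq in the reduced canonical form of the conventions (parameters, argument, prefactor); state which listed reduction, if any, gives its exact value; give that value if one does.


Key step: x = \frac{1}{2} and (1)_k (prefactor -5/8) is k! itself.
Ratio: r(k) = \frac{1}{2} * (k-\frac{2}{5}) (k+2) / [(k+\frac{13}{10}) (k+1)] ; factor over Q: parameters, x = \frac{1}{2}, and C = -\frac{5}{8}.

At argument \frac{1}{2}: a 2F1 with upper {-\frac{2}{5}, 2}, lower {\frac{13}{10}}, scaled by C = -\frac{5}{8}. Verdict: none here - no I1-I6 shape fits x = \frac{1}{2} with lower {\frac{13}{10}}.


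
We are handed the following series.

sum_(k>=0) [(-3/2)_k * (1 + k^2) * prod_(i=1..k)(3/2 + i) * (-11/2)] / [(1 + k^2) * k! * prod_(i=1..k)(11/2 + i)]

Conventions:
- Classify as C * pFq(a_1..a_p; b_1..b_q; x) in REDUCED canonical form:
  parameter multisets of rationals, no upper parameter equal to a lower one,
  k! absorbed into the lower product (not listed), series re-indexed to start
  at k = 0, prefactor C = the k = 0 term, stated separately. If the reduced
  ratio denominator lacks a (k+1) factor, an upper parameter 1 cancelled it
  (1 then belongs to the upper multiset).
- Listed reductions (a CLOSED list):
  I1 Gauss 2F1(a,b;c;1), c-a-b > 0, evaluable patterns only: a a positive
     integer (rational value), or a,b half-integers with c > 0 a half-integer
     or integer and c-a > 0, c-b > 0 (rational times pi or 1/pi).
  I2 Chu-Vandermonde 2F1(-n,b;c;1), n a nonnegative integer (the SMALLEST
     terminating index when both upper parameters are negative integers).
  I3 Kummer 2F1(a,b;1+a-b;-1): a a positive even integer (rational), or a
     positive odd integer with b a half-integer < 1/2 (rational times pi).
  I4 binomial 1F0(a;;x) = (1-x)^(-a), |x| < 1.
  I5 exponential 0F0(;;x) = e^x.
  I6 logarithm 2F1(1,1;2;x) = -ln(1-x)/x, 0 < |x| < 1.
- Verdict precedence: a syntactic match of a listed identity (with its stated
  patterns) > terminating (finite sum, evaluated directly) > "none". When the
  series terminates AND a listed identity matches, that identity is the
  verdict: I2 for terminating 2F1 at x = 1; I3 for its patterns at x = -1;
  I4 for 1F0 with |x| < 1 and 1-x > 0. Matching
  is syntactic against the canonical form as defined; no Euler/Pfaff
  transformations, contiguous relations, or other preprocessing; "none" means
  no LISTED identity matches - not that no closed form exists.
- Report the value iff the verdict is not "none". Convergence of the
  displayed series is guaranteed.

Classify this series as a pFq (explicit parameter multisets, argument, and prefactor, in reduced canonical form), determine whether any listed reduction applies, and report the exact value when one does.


x = 1 here; the reduced form reads 2F1, upper {-3/2, 5/2}, lower {13/2}, C = -11/2. Verdict: this is the half-integer Gauss pattern (I1) (x = 1; upper {-3/2, 5/2} half-integers, c = 13/2 in the evaluable pattern). Hence: (-114345/131072) * pi.

Key step: with t_0 = -11/2, striking the common factor k^2 + 1 reduces the term (C = -11/2).
Term ratio: r(k) = 1 * (k-3/2) (k+5/2) / [(k+13/2) (k+1)] - rational in k. x = 1; t_0 = -11/2; negate the roots.


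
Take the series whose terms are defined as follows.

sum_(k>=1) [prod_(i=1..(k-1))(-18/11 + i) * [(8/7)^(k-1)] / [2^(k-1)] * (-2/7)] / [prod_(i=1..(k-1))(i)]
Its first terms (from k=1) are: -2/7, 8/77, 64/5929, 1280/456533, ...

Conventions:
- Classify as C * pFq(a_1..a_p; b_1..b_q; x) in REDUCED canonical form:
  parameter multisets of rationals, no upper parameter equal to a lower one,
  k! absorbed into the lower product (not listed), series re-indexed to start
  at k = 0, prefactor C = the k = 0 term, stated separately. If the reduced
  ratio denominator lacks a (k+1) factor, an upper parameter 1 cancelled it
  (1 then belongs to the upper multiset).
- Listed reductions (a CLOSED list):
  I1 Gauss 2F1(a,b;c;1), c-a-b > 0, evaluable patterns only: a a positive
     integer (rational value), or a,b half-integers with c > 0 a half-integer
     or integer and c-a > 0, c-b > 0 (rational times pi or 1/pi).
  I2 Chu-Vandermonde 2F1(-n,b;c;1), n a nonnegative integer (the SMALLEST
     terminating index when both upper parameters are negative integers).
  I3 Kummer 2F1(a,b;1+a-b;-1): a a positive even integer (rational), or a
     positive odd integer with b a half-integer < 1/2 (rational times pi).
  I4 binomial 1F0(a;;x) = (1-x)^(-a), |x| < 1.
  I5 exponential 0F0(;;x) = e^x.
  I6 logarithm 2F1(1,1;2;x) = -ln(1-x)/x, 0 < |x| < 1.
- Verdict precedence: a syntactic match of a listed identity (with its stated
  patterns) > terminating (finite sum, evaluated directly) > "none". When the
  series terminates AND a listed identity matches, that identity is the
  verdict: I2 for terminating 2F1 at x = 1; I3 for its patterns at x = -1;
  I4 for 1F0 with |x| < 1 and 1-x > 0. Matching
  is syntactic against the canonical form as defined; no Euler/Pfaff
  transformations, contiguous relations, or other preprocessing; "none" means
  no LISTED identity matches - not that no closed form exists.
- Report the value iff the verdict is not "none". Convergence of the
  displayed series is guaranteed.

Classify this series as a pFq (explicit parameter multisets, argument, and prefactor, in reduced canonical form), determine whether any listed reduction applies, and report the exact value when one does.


Reduced: x = 4/7, 1F0, upper = {-7/11}, lower = {-}, C = -2/7. Verdict at x = 4/7: the I4 binomial reduction matches (the 1F0 binomial series: exponent 7/11, x = 4/7). Sum: (-2/7) * (3/7)^(7/11).

The tell: x = (4/7) and the product of the first k integers (C = -2/7, x = 4/7) is k!.
Ratio: r(k) = (4/7) * (k-7/11) / [(k+1)] - rational in k, leading ratio (4/7); with t_0 = -2/7, classification follows.


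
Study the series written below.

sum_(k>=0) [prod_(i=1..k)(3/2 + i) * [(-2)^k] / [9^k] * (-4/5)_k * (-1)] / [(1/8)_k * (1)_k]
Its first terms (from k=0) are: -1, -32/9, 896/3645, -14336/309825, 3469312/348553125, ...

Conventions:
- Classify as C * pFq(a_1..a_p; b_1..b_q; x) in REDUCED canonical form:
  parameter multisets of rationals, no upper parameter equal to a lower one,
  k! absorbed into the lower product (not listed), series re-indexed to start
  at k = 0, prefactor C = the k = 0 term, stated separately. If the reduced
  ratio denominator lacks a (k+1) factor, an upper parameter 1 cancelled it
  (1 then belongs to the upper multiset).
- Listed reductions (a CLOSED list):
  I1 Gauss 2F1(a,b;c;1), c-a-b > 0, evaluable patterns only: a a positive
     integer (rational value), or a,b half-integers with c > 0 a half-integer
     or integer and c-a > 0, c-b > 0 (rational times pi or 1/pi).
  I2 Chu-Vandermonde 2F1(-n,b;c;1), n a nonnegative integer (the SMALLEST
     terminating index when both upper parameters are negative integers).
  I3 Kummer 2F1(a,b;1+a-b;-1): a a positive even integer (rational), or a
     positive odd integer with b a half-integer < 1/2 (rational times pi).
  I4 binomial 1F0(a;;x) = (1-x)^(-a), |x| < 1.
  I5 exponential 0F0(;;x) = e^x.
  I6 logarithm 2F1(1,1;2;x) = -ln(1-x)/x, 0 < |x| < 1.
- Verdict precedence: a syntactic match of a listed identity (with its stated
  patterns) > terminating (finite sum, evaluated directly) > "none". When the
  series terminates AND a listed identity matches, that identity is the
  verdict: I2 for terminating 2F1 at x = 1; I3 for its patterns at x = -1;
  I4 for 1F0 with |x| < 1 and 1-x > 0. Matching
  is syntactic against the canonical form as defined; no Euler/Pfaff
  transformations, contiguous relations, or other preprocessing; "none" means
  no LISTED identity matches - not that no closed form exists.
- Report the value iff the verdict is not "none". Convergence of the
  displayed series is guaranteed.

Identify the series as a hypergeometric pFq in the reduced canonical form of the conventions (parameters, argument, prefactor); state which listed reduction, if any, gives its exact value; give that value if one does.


At argument -2/9: a 2F1 with upper {-4/5, 5/2}, lower {1/8}, scaled by C = -1. Verdict: none - this 2F1 at x = -2/9 matches no listed pattern, and upper {-4/5, 5/2} holds no stopper.

The tell: x = (-2/9) and the two geometric factors (C = -1) combine into one argument.
Adjacent-term ratio: r(k) = (-2/9) * (k-4/5) (k+5/2) / [(k+1/8) (k+1)] - poly over poly, x = (-2/9) from leading terms; C = -1 at k = 0.


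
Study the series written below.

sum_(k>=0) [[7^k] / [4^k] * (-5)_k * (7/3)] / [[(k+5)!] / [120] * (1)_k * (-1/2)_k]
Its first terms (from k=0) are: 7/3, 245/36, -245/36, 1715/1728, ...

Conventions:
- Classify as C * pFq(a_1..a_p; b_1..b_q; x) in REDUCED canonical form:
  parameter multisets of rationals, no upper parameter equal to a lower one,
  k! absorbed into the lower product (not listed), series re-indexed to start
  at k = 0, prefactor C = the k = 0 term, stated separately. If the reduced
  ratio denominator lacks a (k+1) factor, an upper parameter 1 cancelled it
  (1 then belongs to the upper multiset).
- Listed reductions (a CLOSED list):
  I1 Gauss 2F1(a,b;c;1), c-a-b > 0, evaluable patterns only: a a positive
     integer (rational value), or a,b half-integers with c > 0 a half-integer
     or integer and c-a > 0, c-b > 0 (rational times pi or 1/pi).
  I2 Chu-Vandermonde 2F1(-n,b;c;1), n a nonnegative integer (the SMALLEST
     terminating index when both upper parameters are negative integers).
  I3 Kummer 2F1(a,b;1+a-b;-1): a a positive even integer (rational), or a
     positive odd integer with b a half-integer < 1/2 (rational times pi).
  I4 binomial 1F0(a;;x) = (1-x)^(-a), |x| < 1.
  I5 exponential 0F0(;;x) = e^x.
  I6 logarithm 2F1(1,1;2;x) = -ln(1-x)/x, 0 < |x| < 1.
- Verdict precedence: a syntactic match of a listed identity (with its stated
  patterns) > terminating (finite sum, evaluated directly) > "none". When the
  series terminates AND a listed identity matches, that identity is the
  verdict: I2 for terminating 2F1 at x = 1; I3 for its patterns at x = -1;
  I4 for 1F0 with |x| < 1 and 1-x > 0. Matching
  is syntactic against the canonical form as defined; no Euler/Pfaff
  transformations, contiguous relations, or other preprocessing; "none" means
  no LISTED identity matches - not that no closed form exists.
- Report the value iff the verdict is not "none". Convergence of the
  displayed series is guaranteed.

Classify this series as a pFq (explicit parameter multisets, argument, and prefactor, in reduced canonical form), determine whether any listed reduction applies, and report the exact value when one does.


With C = 7/3: the canonical form is 1F2(-5; -1/2, 6; 7/4). Verdict: terminating. (-5)_k vanishes past k = 5, leaving a 6-term sum, computed directly. Its exact value is 757463/230400.

Key observation: x = (7/4) and the denominator's factorial ratio (C = 7/3, x = 7/4) is a lower Pochhammer.
Step ratio: r(k) = (7/4) * (k-5) / [(k-1/2) (k+6) (k+1)] ; factor over Q: parameters, x = (7/4), and C = 7/3.


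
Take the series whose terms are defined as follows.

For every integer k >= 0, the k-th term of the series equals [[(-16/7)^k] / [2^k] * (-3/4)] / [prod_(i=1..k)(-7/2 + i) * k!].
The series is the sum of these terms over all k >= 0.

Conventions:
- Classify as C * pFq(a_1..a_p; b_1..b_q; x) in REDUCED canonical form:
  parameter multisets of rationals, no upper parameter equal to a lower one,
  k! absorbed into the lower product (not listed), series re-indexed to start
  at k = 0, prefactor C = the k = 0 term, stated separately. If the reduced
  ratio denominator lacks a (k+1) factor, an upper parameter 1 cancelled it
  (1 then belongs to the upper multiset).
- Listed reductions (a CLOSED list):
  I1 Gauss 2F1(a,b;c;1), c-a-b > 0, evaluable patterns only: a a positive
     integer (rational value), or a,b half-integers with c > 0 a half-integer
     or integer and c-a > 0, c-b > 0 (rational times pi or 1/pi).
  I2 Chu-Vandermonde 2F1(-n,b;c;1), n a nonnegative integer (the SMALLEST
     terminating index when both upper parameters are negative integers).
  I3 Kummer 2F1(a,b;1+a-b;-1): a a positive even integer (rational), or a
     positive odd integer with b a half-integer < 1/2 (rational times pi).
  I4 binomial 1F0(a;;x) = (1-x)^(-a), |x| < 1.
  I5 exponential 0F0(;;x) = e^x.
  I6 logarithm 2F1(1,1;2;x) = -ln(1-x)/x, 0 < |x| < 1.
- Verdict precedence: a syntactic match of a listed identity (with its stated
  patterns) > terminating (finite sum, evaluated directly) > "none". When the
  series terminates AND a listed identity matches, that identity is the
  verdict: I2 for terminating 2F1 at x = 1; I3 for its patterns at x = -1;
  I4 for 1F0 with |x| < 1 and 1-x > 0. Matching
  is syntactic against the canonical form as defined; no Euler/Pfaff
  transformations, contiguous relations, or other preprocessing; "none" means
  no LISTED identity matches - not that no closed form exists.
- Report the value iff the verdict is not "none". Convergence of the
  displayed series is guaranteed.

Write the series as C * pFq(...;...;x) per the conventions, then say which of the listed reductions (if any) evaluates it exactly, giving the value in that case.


With C = -3/4: the canonical form is 0F1(-; -5/2; -8/7). Verdict: no listed reduction: x = -8/7 and upper {-} fail every I1-I6 pattern.

Key step: x = (-8/7) and the lower running product (C = -3/4) is a rising factorial.
Ratio: r(k) = (-8/7) * 1 / [(k-5/2) (k+1)] - rational; roots negated = parameters, x = (-8/7), C = -3/4.


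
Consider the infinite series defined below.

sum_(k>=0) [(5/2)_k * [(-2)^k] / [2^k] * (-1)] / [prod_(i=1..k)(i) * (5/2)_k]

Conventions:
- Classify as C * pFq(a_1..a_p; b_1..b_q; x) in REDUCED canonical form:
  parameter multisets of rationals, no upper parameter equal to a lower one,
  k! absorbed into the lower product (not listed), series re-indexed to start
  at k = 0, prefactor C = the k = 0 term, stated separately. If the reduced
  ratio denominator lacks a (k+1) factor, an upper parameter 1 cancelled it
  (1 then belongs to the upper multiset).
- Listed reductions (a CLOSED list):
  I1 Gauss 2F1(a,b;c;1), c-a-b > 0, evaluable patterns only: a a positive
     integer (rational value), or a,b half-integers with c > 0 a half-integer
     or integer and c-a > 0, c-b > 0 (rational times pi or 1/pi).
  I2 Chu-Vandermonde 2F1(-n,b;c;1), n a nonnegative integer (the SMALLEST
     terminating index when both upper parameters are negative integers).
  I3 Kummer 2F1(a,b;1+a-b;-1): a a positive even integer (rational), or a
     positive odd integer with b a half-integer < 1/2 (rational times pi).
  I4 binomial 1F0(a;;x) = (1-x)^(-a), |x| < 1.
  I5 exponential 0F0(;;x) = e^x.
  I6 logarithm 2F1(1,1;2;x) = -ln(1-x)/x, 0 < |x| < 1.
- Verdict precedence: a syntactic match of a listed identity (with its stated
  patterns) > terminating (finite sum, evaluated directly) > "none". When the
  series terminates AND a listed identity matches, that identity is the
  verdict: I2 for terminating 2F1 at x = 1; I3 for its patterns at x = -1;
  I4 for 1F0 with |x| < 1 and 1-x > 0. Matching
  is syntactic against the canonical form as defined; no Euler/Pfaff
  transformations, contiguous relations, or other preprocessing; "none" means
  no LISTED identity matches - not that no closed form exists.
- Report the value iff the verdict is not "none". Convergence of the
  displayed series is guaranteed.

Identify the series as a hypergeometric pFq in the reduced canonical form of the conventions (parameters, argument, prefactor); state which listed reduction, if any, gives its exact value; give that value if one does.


With C = -1: the canonical form is 0F0(-; -; -1). Verdict: the exponential series (I5) matches (the 0F0 exponential series at x = -1). Exact value: (-1) * e^(-1).

The tell: with t_0 = -1, the product of the first k integers (C = -1, x = -1) is k!.
Step ratio: r(k) = (-1) * 1 / [(k+1)] ; factor over Q: parameters, x = (-1), and C = -1.


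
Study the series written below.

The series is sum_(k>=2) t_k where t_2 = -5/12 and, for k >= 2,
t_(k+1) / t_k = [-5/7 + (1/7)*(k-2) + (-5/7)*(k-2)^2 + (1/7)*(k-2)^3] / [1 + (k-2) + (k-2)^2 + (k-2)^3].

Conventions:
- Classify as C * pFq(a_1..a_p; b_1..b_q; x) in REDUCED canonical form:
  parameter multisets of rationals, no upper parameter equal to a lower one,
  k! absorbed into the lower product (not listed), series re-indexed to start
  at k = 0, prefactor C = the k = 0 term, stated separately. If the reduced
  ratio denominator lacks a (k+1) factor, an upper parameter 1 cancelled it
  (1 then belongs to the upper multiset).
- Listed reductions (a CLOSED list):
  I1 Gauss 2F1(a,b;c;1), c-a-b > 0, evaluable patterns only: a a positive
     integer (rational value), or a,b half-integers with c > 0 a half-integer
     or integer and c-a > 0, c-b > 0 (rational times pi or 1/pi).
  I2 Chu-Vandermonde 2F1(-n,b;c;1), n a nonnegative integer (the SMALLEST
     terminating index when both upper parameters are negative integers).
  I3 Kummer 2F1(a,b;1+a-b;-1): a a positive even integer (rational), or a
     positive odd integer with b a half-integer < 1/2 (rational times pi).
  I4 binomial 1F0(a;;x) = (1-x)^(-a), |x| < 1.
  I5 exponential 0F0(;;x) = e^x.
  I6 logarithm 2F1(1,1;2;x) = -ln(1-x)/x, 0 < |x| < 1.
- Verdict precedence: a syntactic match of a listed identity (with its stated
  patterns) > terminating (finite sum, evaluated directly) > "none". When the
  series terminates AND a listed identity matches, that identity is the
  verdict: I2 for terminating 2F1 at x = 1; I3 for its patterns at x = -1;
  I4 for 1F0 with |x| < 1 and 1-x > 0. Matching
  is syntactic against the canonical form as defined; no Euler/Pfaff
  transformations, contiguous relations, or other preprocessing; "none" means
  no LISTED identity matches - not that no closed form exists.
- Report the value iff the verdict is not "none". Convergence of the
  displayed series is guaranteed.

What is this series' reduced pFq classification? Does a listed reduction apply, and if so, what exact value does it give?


This is -5/12 * 1F0(-5; -; 1/7) in reduced canonical form. Verdict at x = 1/7: the binomial series (I4) matches (the 1F0 binomial series: exponent 5, x = 1/7). Value: -3240/16807.

The tell: from the first term -5/12: the expanded ratio factors over Q; C = -5/12, roots give parameters.
Adjacent-term ratio: r(k) = (1/7) * (k-5) / [(k+1)] - rational in k, leading ratio (1/7); with t_0 = -5/12, classification follows.


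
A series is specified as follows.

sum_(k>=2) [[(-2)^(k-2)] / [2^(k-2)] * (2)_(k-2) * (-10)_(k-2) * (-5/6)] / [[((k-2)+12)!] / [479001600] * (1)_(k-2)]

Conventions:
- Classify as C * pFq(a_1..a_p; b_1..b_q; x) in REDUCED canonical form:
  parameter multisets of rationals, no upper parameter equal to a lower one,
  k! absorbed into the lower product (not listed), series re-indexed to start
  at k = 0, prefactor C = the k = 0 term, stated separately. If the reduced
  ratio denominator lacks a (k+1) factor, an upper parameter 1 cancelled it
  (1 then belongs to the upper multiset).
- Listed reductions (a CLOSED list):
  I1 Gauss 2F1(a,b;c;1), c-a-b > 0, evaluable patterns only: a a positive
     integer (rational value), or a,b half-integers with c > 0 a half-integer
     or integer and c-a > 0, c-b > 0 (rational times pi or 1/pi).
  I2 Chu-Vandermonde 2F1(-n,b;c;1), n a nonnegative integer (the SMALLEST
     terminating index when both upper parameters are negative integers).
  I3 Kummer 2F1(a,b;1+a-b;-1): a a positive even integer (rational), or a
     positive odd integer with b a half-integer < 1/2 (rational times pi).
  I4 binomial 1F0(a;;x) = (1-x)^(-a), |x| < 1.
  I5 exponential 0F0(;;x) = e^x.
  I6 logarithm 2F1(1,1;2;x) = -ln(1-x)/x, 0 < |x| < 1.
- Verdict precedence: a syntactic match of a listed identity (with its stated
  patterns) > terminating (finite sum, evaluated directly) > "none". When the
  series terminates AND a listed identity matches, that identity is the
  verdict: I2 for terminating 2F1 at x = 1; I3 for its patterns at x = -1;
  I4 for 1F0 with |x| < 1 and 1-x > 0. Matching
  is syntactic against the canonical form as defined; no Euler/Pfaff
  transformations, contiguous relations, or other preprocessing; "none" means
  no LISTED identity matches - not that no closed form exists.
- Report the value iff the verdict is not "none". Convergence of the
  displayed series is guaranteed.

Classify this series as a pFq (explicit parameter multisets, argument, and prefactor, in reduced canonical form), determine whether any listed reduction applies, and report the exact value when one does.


At argument -1: a 2F1 with upper {-10, 2}, lower {13}, scaled by C = -5/6. Verdict: Kummer's theorem (I3) applies (x = -1; c = 13 equals 1+a-b for upper {-10, 2}: listed pattern). Its exact value is -5.

Key observation: t_0 being -5/6, (1)_k (prefactor -5/6) is k! itself.
Ratio: r(k) = (-1) * (k-10) (k+2) / [(k+13) (k+1)] - rational in k, leading ratio (-1); with t_0 = -5/6, classification follows.


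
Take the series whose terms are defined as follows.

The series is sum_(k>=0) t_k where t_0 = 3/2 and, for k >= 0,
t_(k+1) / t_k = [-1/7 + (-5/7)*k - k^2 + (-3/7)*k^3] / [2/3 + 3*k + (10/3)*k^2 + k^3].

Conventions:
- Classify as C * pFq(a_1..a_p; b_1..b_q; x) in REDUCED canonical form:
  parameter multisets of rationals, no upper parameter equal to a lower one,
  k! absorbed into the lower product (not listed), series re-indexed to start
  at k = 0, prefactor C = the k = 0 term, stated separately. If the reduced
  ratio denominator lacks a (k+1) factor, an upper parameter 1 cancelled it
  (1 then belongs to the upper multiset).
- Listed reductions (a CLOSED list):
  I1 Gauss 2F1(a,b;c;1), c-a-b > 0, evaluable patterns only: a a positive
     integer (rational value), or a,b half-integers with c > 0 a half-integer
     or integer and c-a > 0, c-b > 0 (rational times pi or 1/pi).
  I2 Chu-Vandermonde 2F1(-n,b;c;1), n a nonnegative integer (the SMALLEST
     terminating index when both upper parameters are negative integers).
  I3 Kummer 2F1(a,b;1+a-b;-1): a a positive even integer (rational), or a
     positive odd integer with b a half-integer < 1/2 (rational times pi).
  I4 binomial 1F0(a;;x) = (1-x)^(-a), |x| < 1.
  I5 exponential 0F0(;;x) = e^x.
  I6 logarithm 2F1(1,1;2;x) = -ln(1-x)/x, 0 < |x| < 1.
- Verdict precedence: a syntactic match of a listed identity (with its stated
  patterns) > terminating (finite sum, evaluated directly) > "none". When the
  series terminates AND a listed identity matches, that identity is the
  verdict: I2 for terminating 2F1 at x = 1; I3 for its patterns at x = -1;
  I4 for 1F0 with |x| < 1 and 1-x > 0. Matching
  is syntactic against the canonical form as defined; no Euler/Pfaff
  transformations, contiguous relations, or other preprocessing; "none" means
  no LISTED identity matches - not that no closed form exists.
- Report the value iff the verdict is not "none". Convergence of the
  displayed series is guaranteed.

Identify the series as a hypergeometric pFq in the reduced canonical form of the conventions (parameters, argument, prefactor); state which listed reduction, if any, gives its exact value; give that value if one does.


The series (x = -3/7) is 2F1: upper {1, 1}, lower {2}, prefactor 3/2. Verdict: logarithm (I6) applies (the logarithm: parameters (1,1;2), x = -3/7). Value: (7/2) * ln(10/7).

First insight: t_0 being 3/2, the expanded ratio factors over Q; C = 3/2, roots give parameters.
Consecutive-term ratio: r(k) = (-3/7) * (k+1) (k+1) / [(k+2) (k+1)] ; factor over Q: parameters, x = (-3/7), and C = 3/2.
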